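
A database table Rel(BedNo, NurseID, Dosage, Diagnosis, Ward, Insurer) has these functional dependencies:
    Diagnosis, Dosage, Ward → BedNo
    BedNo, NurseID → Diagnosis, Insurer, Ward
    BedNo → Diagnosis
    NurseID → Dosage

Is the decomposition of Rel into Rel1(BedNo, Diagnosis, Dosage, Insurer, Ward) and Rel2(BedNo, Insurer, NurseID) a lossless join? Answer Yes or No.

No

Common attributes: {BedNo, Insurer}; their closure is {BedNo, Diagnosis, Insurer}.
Neither Rel1 nor Rel2 is contained in that closure, so the decomposition is lossy.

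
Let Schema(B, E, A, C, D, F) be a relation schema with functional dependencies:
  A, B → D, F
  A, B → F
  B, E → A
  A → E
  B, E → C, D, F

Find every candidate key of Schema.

{B} never appears on the right of any FD, so every key must include it.
Closure of {A, B} is {A, B, C, D, E, F}, the whole schema; {A, B} is a candidate key.
Closure of {B, E} is {A, B, C, D, E, F}, the whole schema; {B, E} is a candidate key.
Any other superkey properly contains one of these, so there are no further candidate keys.

{A, B}, {B, E}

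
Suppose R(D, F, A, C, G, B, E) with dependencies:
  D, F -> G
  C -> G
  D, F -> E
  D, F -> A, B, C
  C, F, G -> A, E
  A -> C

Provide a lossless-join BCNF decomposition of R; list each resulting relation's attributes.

{A, B, D, F}; {A, C}; {A, E, F}; {C, G}

Candidate key of the original relation: {D, F}.
Within {A, B, C, D, E, F, G}: {C}⁺ ∩ {A, B, C, D, E, F, G} = {C, G}, not the whole set, so C -> G violates BCNF; decompose into {C, G} and {A, B, C, D, E, F}.
{C, G} has no BCNF violation.
Within {A, B, C, D, E, F}: {A}⁺ ∩ {A, B, C, D, E, F} = {A, C}, not the whole set, so A -> C violates BCNF; decompose into {A, C} and {A, B, D, E, F}.
{A, C} has no BCNF violation.
Within {A, B, D, E, F}: {A, F}⁺ ∩ {A, B, D, E, F} = {A, E, F}, not the whole set, so A, F -> E violates BCNF; decompose into {A, E, F} and {A, B, D, F}.
{A, E, F} has no BCNF violation.
{A, B, D, F} has no BCNF violation.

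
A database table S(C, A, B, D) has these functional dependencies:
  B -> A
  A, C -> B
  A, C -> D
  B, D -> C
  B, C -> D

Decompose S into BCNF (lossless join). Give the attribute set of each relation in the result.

{A, B}; {B, C, D}

Candidate keys of the original relation: {A, C}, {B, C}, {B, D}.
In {A, B, C, D}, {B} is not a superkey ({B}⁺ restricted to this set is {A, B}), so split on B -> A into {A, B} and {B, C, D}.
{A, B}: every determinant is a superkey — BCNF.
{B, C, D}: every determinant is a superkey — BCNF.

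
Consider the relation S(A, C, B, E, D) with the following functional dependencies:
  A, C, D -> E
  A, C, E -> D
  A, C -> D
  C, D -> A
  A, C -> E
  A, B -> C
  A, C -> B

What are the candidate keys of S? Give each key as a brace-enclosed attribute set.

{A, B}, {A, C}, {C, D}

{A, B}⁺ = {A, B, C, D, E}, which is every attribute, so {A, B} is a candidate key.
{A, C}⁺ = {A, B, C, D, E}, which is every attribute, so {A, C} is a candidate key.
{C, D}⁺ = {A, B, C, D, E}, which is every attribute, so {C, D} is a candidate key.
No proper subset of any of these is a key, and no other minimal superkey exists.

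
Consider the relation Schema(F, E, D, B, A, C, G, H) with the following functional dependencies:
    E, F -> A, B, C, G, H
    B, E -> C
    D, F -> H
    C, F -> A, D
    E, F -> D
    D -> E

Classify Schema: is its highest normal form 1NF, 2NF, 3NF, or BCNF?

Candidate keys: {C, F}, {D, F}, {E, F}. Prime attributes: {C, D, E, F}.
B, E -> C: {B, E}⁺ = {B, C, E}, which is not all of the attributes, so the left side is not a superkey — BCNF is violated.
Since {C} ⊆ prime attributes and every other non-superkey FD also has a prime right side, the schema is in 3NF.

3NF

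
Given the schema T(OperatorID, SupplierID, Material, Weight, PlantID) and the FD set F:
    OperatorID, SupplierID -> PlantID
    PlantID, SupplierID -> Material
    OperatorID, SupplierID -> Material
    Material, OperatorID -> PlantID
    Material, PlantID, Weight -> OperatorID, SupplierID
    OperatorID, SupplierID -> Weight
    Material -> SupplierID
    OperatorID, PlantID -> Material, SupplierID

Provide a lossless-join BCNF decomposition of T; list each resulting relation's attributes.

{Material, PlantID}; {Material, SupplierID}; {OperatorID, PlantID, SupplierID, Weight}

Candidate keys of the original relation: {Material, OperatorID}, {Material, PlantID, Weight}, {OperatorID, PlantID}, {OperatorID, SupplierID}, {PlantID, SupplierID, Weight}.
Within {Material, OperatorID, PlantID, SupplierID, Weight}: {PlantID, SupplierID}⁺ ∩ {Material, OperatorID, PlantID, SupplierID, Weight} = {Material, PlantID, SupplierID}, not the whole set, so PlantID, SupplierID -> Material violates BCNF; decompose into {Material, PlantID, SupplierID} and {OperatorID, PlantID, SupplierID, Weight}.
Within {Material, PlantID, SupplierID}: {Material}⁺ ∩ {Material, PlantID, SupplierID} = {Material, SupplierID}, not the whole set, so Material -> SupplierID violates BCNF; decompose into {Material, SupplierID} and {Material, PlantID}.
{Material, SupplierID} is in BCNF.
{Material, PlantID} is in BCNF.
{OperatorID, PlantID, SupplierID, Weight} is in BCNF.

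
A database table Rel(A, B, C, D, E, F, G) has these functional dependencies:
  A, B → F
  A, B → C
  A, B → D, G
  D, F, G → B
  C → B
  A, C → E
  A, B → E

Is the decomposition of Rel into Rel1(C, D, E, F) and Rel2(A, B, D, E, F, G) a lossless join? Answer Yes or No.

The shared attributes are {D, E, F} and {D, E, F}⁺ = {D, E, F}.
The closure covers neither Rel1 nor Rel2 entirely; the join is not lossless.

No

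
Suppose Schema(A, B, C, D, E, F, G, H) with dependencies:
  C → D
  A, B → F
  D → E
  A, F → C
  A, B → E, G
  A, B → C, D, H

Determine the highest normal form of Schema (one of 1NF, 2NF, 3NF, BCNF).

2NF

Candidate key: {A, B}. Prime attributes: {A, B}.
C → D: {C}⁺ = {C, D, E}, which is not all of the attributes, so the left side is not a superkey — BCNF is violated.
C → D has non-prime {D} on the right and a non-superkey on the left, so 3NF fails.
No proper subset of a key has a non-prime attribute in its closure, so there is no partial dependency; 2NF holds.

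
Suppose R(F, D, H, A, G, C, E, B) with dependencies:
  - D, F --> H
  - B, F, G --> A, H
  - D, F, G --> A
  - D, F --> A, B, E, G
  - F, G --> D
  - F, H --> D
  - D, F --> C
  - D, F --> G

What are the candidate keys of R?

No FD produces {F}, so it must be in every candidate key.
Closure of {D, F} is {A, B, C, D, E, F, G, H}, the whole schema; {D, F} is a candidate key.
Closure of {F, G} is {A, B, C, D, E, F, G, H}, the whole schema; {F, G} is a candidate key.
Closure of {F, H} is {A, B, C, D, E, F, G, H}, the whole schema; {F, H} is a candidate key.
These are minimal and exhaustive — every other superkey contains one of them.

{D, F}, {F, G}, {F, H}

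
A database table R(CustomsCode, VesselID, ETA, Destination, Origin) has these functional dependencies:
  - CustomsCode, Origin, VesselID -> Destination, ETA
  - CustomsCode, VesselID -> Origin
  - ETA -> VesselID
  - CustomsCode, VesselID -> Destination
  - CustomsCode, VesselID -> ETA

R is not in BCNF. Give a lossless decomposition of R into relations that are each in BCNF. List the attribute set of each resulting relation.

{CustomsCode, Destination, ETA, Origin}; {ETA, VesselID}

Candidate keys of the original relation: {CustomsCode, ETA}, {CustomsCode, VesselID}.
{CustomsCode, Destination, ETA, Origin, VesselID}: {ETA} determines {ETA, VesselID} here but is not a superkey — split on ETA -> VesselID, giving {ETA, VesselID} and {CustomsCode, Destination, ETA, Origin}.
{ETA, VesselID} is in BCNF.
{CustomsCode, Destination, ETA, Origin} is in BCNF.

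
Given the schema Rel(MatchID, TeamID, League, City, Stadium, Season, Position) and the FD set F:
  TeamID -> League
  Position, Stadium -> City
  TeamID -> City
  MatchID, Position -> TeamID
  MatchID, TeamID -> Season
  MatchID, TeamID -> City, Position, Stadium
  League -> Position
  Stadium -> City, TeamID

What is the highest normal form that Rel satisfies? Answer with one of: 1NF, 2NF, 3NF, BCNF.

Candidate keys: {League, MatchID}, {MatchID, Position}, {MatchID, Stadium}, {MatchID, TeamID}. Prime attributes: {League, MatchID, Position, Stadium, TeamID}.
TeamID -> League: {TeamID}⁺ = {City, League, Position, TeamID}, which is not all of the attributes, so the left side is not a superkey — BCNF is violated.
Position, Stadium -> City determines the non-prime attribute {City} from a non-superkey — 3NF is violated.
The proper key subset {Stadium} of {MatchID, Stadium} determines non-prime {City}, so the relation is not even in 2NF.

1NF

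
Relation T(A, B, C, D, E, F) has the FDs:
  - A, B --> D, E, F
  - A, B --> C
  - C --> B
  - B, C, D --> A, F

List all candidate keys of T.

{A, B}, {A, C}, {C, D}

{A, B}⁺ = {A, B, C, D, E, F}, which is every attribute, so {A, B} is a candidate key.
{A, C}⁺ = {A, B, C, D, E, F}, which is every attribute, so {A, C} is a candidate key.
{C, D}⁺ = {A, B, C, D, E, F}, which is every attribute, so {C, D} is a candidate key.
These are minimal and exhaustive — every other superkey contains one of them.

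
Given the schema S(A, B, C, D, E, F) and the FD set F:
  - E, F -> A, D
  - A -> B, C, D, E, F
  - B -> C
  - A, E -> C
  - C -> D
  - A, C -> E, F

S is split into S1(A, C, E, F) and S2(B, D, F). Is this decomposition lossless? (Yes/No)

No

The shared attributes are {F} and {F}⁺ = {F}.
S1 ⊄ {F} and S2 ⊄ {F}, so the split is lossy.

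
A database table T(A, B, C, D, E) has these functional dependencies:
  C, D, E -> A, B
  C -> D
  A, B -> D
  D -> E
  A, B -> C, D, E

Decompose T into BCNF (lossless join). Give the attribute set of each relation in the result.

{A, B, C, D}; {D, E}

Candidate keys of the original relation: {A, B}, {C}.
Within {A, B, C, D, E}: {D}⁺ ∩ {A, B, C, D, E} = {D, E}, not the whole set, so D -> E violates BCNF; decompose into {D, E} and {A, B, C, D}.
{D, E} is in BCNF.
{A, B, C, D} is in BCNF.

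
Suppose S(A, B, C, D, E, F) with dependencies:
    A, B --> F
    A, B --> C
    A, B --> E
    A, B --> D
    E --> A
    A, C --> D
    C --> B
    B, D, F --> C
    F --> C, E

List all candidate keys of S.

{F} is a candidate key since {F}⁺ = {A, B, C, D, E, F} covers every attribute.
{A, B} is a candidate key since {A, B}⁺ = {A, B, C, D, E, F} covers every attribute.
{A, C} is a candidate key since {A, C}⁺ = {A, B, C, D, E, F} covers every attribute.
{B, E} is a candidate key since {B, E}⁺ = {A, B, C, D, E, F} covers every attribute.
{C, E} is a candidate key since {C, E}⁺ = {A, B, C, D, E, F} covers every attribute.
Any other superkey properly contains one of these, so there are no further candidate keys.

{A, B}, {A, C}, {B, E}, {C, E}, {F}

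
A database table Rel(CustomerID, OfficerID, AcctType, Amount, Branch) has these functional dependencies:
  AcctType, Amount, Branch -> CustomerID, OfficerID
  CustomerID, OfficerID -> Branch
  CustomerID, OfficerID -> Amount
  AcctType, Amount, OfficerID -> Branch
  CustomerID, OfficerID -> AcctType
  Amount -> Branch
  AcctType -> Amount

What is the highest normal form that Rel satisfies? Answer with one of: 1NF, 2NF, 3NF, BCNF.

Candidate keys: {AcctType}, {CustomerID, OfficerID}. Prime attributes: {AcctType, CustomerID, OfficerID}.
For Amount -> Branch we have {Amount}⁺ = {Amount, Branch}; {Amount} is not a superkey, so BCNF fails.
Amount -> Branch has non-prime {Branch} on the right and a non-superkey on the left, so 3NF fails.
No proper subset of a key has a non-prime attribute in its closure, so there is no partial dependency; 2NF holds.

2NF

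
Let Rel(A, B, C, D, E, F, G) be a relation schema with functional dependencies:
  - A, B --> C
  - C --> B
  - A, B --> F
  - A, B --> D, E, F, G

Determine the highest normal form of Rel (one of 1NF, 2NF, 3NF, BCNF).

3NF

Candidate keys: {A, B}, {A, C}. Prime attributes: {A, B, C}.
C --> B breaks BCNF: {C}⁺ = {B, C}, so {C} is not a superkey.
Its right-hand attributes {B} are all prime, as are those of every other non-superkey FD — the relation is in 3NF.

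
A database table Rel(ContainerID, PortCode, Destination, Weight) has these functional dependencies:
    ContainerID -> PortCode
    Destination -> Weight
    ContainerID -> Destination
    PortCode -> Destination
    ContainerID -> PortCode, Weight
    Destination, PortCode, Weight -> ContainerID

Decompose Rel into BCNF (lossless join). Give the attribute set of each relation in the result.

Candidate keys of the original relation: {ContainerID}, {PortCode}.
In {ContainerID, Destination, PortCode, Weight}, {Destination} is not a superkey ({Destination}⁺ restricted to this set is {Destination, Weight}), so split on Destination -> Weight into {Destination, Weight} and {ContainerID, Destination, PortCode}.
{Destination, Weight} is in BCNF.
{ContainerID, Destination, PortCode} is in BCNF.

{ContainerID, Destination, PortCode}; {Destination, Weight}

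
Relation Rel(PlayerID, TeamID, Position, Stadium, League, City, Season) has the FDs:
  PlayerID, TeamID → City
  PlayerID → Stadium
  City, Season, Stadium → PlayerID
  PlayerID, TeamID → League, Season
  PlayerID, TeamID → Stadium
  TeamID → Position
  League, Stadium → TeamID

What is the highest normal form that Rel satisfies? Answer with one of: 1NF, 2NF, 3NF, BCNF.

Candidate keys: {City, League, Season, Stadium}, {City, Season, Stadium, TeamID}, {League, PlayerID}, {PlayerID, TeamID}. Prime attributes: {City, League, PlayerID, Season, Stadium, TeamID}.
PlayerID → Stadium: {PlayerID}⁺ = {PlayerID, Stadium}, which is not all of the attributes, so the left side is not a superkey — BCNF is violated.
TeamID → Position determines the non-prime attribute {Position} from a non-superkey — 3NF is violated.
{TeamID} is a proper subset of the key {PlayerID, TeamID}, and {TeamID}⁺ contains the non-prime attribute {Position} — a partial dependency, so 2NF is violated.

1NF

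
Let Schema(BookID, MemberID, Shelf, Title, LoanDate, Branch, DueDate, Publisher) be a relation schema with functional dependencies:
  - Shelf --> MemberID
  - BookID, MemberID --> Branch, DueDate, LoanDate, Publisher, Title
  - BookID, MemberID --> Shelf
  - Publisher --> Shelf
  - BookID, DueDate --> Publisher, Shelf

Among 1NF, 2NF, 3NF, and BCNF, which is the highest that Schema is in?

3NF

Candidate keys: {BookID, DueDate}, {BookID, MemberID}, {BookID, Publisher}, {BookID, Shelf}. Prime attributes: {BookID, DueDate, MemberID, Publisher, Shelf}.
Shelf --> MemberID breaks BCNF: {Shelf}⁺ = {MemberID, Shelf}, so {Shelf} is not a superkey.
Its right-hand attributes {MemberID} are all prime, as are those of every other non-superkey FD — the relation is in 3NF.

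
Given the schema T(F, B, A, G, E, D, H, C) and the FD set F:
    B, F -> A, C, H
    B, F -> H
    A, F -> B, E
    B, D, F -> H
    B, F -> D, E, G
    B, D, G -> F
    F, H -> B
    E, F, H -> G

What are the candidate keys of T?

{A, F} is a candidate key since {A, F}⁺ = {A, B, C, D, E, F, G, H} covers every attribute.
{B, F} is a candidate key since {B, F}⁺ = {A, B, C, D, E, F, G, H} covers every attribute.
{F, H} is a candidate key since {F, H}⁺ = {A, B, C, D, E, F, G, H} covers every attribute.
{B, D, G} is a candidate key since {B, D, G}⁺ = {A, B, C, D, E, F, G, H} covers every attribute.
Any other superkey properly contains one of these, so there are no further candidate keys.

{A, F}, {B, D, G}, {B, F}, {F, H}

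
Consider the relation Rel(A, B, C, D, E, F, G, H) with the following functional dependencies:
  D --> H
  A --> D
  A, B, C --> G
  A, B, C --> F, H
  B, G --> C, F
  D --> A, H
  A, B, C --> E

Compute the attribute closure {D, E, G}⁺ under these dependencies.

Start with {D, E, G}.
D --> H applies; add {H} → now {D, E, G, H}.
D --> A, H applies; add {A} → now {A, D, E, G, H}.
No further FD applies.

{A, D, E, G, H}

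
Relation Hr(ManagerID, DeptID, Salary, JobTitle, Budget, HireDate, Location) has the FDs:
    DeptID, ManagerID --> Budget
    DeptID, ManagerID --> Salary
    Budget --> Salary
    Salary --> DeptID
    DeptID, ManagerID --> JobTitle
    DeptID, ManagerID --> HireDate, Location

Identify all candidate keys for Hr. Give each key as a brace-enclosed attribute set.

{Budget, ManagerID}, {DeptID, ManagerID}, {ManagerID, Salary}

Attributes never on any right-hand side: {ManagerID} — every candidate key must contain it.
{Budget, ManagerID} is a candidate key since {Budget, ManagerID}⁺ = {Budget, DeptID, HireDate, JobTitle, Location, ManagerID, Salary} covers every attribute.
{DeptID, ManagerID} is a candidate key since {DeptID, ManagerID}⁺ = {Budget, DeptID, HireDate, JobTitle, Location, ManagerID, Salary} covers every attribute.
{ManagerID, Salary} is a candidate key since {ManagerID, Salary}⁺ = {Budget, DeptID, HireDate, JobTitle, Location, ManagerID, Salary} covers every attribute.
These are minimal and exhaustive — every other superkey contains one of them.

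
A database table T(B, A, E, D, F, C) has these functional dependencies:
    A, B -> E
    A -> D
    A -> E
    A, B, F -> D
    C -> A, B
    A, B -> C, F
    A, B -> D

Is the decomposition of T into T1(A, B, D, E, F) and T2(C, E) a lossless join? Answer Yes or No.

Common attributes: {E}; their closure is {E}.
T1 ⊄ {E} and T2 ⊄ {E}, so the split is lossy.

No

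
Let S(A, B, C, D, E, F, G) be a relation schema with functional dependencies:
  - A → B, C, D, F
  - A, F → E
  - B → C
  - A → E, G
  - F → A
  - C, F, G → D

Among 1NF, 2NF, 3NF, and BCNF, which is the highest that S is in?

Candidate keys: {A}, {F}. Prime attributes: {A, F}.
For B → C we have {B}⁺ = {B, C}; {B} is not a superkey, so BCNF fails.
B → C has non-prime {C} on the right and a non-superkey on the left, so 3NF fails.
Every candidate key is a single attribute, so no partial dependency is possible; 2NF holds.

2NF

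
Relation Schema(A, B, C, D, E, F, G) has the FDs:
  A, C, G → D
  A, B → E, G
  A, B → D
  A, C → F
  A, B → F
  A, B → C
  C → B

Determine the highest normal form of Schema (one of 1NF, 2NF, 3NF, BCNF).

Candidate keys: {A, B}, {A, C}. Prime attributes: {A, B, C}.
C → B: {C}⁺ = {B, C}, which is not all of the attributes, so the left side is not a superkey — BCNF is violated.
Its right-hand attributes {B} are all prime, as are those of every other non-superkey FD — the relation is in 3NF.

3NF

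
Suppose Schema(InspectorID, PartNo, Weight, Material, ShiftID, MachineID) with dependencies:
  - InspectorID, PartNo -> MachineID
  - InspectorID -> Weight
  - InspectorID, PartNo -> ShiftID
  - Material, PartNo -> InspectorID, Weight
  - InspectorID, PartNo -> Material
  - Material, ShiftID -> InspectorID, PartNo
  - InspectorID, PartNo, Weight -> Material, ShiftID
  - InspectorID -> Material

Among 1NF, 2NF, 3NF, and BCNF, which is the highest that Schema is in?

1NF

Candidate keys: {InspectorID, PartNo}, {InspectorID, ShiftID}, {Material, PartNo}, {Material, ShiftID}. Prime attributes: {InspectorID, Material, PartNo, ShiftID}.
InspectorID -> Weight: {InspectorID}⁺ = {InspectorID, Material, Weight}, which is not all of the attributes, so the left side is not a superkey — BCNF is violated.
InspectorID -> Weight has non-prime {Weight} on the right and a non-superkey on the left, so 3NF fails.
Since {InspectorID} ⊂ {InspectorID, PartNo} and {InspectorID}⁺ ⊇ {Weight} with {Weight} non-prime, there is a partial dependency; 2NF fails.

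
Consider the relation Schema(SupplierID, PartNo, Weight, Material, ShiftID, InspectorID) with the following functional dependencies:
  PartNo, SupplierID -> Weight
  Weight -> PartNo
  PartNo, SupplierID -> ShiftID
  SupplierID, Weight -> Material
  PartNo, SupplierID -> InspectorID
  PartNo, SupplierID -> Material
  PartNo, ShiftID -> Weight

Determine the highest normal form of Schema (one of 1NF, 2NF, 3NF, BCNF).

3NF

Candidate keys: {PartNo, SupplierID}, {SupplierID, Weight}. Prime attributes: {PartNo, SupplierID, Weight}.
Weight -> PartNo: {Weight}⁺ = {PartNo, Weight}, which is not all of the attributes, so the left side is not a superkey — BCNF is violated.
But every attribute on its right side ({PartNo}) is prime, and the same holds for every other non-superkey FD, so 3NF still holds.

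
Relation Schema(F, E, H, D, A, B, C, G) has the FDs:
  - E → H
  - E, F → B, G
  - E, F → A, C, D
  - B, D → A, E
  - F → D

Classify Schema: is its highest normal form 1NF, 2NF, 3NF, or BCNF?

1NF

Candidate keys: {B, F}, {E, F}. Prime attributes: {B, E, F}.
E → H: {E}⁺ = {E, H}, which is not all of the attributes, so the left side is not a superkey — BCNF is violated.
E → H determines the non-prime attribute {H} from a non-superkey — 3NF is violated.
{F} is a proper subset of the key {B, F}, and {F}⁺ contains the non-prime attribute {D} — a partial dependency, so 2NF is violated.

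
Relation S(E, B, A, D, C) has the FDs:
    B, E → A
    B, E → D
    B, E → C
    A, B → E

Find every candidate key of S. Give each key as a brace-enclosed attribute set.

{A, B}, {B, E}

Attributes never on any right-hand side: {B} — every candidate key must contain it.
Closure of {A, B} is {A, B, C, D, E}, the whole schema; {A, B} is a candidate key.
Closure of {B, E} is {A, B, C, D, E}, the whole schema; {B, E} is a candidate key.
Any other superkey properly contains one of these, so there are no further candidate keys.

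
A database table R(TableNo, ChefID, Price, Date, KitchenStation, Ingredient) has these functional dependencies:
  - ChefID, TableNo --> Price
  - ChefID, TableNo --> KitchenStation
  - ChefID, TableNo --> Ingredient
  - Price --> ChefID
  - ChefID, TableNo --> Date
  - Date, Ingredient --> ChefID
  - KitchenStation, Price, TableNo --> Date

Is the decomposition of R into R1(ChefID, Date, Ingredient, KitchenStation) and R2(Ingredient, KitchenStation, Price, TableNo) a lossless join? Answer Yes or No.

Common attributes: {Ingredient, KitchenStation}; their closure is {Ingredient, KitchenStation}.
R1 ⊄ {Ingredient, KitchenStation} and R2 ⊄ {Ingredient, KitchenStation}, so the split is lossy.

No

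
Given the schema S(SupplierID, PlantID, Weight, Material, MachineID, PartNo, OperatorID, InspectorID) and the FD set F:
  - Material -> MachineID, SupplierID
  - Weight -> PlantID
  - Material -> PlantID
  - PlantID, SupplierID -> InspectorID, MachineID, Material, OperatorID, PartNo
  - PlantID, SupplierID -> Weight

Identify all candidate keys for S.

{Material} is a candidate key since {Material}⁺ = {InspectorID, MachineID, Material, OperatorID, PartNo, PlantID, SupplierID, Weight} covers every attribute.
{PlantID, SupplierID} is a candidate key since {PlantID, SupplierID}⁺ = {InspectorID, MachineID, Material, OperatorID, PartNo, PlantID, SupplierID, Weight} covers every attribute.
{SupplierID, Weight} is a candidate key since {SupplierID, Weight}⁺ = {InspectorID, MachineID, Material, OperatorID, PartNo, PlantID, SupplierID, Weight} covers every attribute.
Any other superkey properly contains one of these, so there are no further candidate keys.

{Material}, {PlantID, SupplierID}, {SupplierID, Weight}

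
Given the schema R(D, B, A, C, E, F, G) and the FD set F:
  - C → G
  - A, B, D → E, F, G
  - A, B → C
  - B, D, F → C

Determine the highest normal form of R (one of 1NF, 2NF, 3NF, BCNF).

1NF

Candidate key: {A, B, D}. Prime attributes: {A, B, D}.
For C → G we have {C}⁺ = {C, G}; {C} is not a superkey, so BCNF fails.
Because {G} is non-prime and the left side of C → G is not a superkey, the relation is not in 3NF.
Since {A, B} ⊂ {A, B, D} and {A, B}⁺ ⊇ {C, G} with {C, G} non-prime, there is a partial dependency; 2NF fails.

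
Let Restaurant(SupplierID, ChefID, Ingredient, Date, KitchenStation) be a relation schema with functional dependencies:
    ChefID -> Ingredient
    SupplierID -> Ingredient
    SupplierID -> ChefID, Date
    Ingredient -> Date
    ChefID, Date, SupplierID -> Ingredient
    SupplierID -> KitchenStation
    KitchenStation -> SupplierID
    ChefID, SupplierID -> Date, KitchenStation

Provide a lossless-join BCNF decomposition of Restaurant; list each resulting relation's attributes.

Candidate keys of the original relation: {KitchenStation}, {SupplierID}.
Within {ChefID, Date, Ingredient, KitchenStation, SupplierID}: {ChefID}⁺ ∩ {ChefID, Date, Ingredient, KitchenStation, SupplierID} = {ChefID, Date, Ingredient}, not the whole set, so ChefID -> Date, Ingredient violates BCNF; decompose into {ChefID, Date, Ingredient} and {ChefID, KitchenStation, SupplierID}.
Within {ChefID, Date, Ingredient}: {Ingredient}⁺ ∩ {ChefID, Date, Ingredient} = {Date, Ingredient}, not the whole set, so Ingredient -> Date violates BCNF; decompose into {Date, Ingredient} and {ChefID, Ingredient}.
{Date, Ingredient}: every determinant is a superkey — BCNF.
{ChefID, Ingredient}: every determinant is a superkey — BCNF.
{ChefID, KitchenStation, SupplierID}: every determinant is a superkey — BCNF.

{ChefID, Ingredient}; {ChefID, KitchenStation, SupplierID}; {Date, Ingredient}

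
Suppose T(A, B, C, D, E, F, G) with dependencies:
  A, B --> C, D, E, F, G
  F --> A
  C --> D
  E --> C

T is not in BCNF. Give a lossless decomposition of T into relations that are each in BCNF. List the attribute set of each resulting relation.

Candidate keys of the original relation: {A, B}, {B, F}.
{A, B, C, D, E, F, G}: {F} determines {A, F} here but is not a superkey — split on F --> A, giving {A, F} and {B, C, D, E, F, G}.
{A, F}: every determinant is a superkey — BCNF.
{B, C, D, E, F, G}: {C} determines {C, D} here but is not a superkey — split on C --> D, giving {C, D} and {B, C, E, F, G}.
{C, D}: every determinant is a superkey — BCNF.
{B, C, E, F, G}: {E} determines {C, E} here but is not a superkey — split on E --> C, giving {C, E} and {B, E, F, G}.
{C, E}: every determinant is a superkey — BCNF.
{B, E, F, G}: every determinant is a superkey — BCNF.

{A, F}; {B, E, F, G}; {C, D}; {C, E}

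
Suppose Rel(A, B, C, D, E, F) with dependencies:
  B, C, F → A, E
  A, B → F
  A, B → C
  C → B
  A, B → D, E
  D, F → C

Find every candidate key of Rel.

{A, B}, {A, C}, {C, F}, {D, F}

Closure of {A, B} is {A, B, C, D, E, F}, the whole schema; {A, B} is a candidate key.
Closure of {A, C} is {A, B, C, D, E, F}, the whole schema; {A, C} is a candidate key.
Closure of {C, F} is {A, B, C, D, E, F}, the whole schema; {C, F} is a candidate key.
Closure of {D, F} is {A, B, C, D, E, F}, the whole schema; {D, F} is a candidate key.
Any other superkey properly contains one of these, so there are no further candidate keys.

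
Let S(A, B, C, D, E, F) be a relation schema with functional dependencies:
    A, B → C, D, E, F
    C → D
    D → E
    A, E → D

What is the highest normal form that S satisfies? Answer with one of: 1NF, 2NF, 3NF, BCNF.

2NF

Candidate key: {A, B}. Prime attributes: {A, B}.
For C → D we have {C}⁺ = {C, D, E}; {C} is not a superkey, so BCNF fails.
C → D has non-prime {D} on the right and a non-superkey on the left, so 3NF fails.
Checking every proper subset of each key, none determines a non-prime attribute — 2NF is satisfied.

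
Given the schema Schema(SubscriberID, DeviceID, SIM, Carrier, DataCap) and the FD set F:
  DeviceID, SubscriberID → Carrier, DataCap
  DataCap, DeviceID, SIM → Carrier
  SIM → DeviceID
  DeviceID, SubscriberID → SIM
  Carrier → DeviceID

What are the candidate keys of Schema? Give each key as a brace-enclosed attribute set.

Attributes never on any right-hand side: {SubscriberID} — every candidate key must contain it.
Closure of {Carrier, SubscriberID} is {Carrier, DataCap, DeviceID, SIM, SubscriberID}, the whole schema; {Carrier, SubscriberID} is a candidate key.
Closure of {DeviceID, SubscriberID} is {Carrier, DataCap, DeviceID, SIM, SubscriberID}, the whole schema; {DeviceID, SubscriberID} is a candidate key.
Closure of {SIM, SubscriberID} is {Carrier, DataCap, DeviceID, SIM, SubscriberID}, the whole schema; {SIM, SubscriberID} is a candidate key.
Any other superkey properly contains one of these, so there are no further candidate keys.

{Carrier, SubscriberID}, {DeviceID, SubscriberID}, {SIM, SubscriberID}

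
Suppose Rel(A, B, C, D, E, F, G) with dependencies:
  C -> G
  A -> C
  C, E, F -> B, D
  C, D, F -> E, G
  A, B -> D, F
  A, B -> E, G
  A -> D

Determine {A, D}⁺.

{A, C, D, G}

Start with {A, D}.
A -> C applies; add {C} → now {A, C, D}.
C -> G applies; add {G} → now {A, C, D, G}.
No further FD applies.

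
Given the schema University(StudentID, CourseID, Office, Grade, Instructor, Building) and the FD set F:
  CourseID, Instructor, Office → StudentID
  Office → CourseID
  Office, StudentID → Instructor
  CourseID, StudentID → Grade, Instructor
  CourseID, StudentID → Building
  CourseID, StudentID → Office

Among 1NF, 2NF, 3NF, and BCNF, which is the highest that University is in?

3NF

Candidate keys: {CourseID, StudentID}, {Instructor, Office}, {Office, StudentID}. Prime attributes: {CourseID, Instructor, Office, StudentID}.
Office → CourseID breaks BCNF: {Office}⁺ = {CourseID, Office}, so {Office} is not a superkey.
But every attribute on its right side ({CourseID}) is prime, and the same holds for every other non-superkey FD, so 3NF still holds.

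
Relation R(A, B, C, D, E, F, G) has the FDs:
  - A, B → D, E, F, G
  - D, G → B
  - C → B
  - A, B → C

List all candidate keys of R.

{A} never appears on the right of any FD, so every key must include it.
{A, B} is a candidate key since {A, B}⁺ = {A, B, C, D, E, F, G} covers every attribute.
{A, C} is a candidate key since {A, C}⁺ = {A, B, C, D, E, F, G} covers every attribute.
{A, D, G} is a candidate key since {A, D, G}⁺ = {A, B, C, D, E, F, G} covers every attribute.
These are minimal and exhaustive — every other superkey contains one of them.

{A, B}, {A, C}, {A, D, G}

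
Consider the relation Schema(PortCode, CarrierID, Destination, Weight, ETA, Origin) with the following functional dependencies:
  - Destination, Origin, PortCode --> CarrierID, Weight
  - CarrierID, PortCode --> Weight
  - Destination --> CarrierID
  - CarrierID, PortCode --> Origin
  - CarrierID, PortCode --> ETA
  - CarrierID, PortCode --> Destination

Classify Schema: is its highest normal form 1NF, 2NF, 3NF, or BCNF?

3NF

Candidate keys: {CarrierID, PortCode}, {Destination, PortCode}. Prime attributes: {CarrierID, Destination, PortCode}.
For Destination --> CarrierID we have {Destination}⁺ = {CarrierID, Destination}; {Destination} is not a superkey, so BCNF fails.
Since {CarrierID} ⊆ prime attributes and every other non-superkey FD also has a prime right side, the schema is in 3NF.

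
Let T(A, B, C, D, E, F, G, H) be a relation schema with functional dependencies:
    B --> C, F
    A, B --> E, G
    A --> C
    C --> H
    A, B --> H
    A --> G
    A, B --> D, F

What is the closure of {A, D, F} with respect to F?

Start with {A, D, F}.
A --> C applies; add {C} → now {A, C, D, F}.
C --> H applies; add {H} → now {A, C, D, F, H}.
A --> G applies; add {G} → now {A, C, D, F, G, H}.
No further FD applies.

{A, C, D, F, G, H}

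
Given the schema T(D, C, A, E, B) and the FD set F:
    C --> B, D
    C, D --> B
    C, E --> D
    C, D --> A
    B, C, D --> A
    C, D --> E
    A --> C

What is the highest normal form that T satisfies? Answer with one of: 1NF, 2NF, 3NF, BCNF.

BCNF

Candidate keys: {A}, {C}. Prime attributes: {A, C}.
Each dependency's left side is a superkey — BCNF holds.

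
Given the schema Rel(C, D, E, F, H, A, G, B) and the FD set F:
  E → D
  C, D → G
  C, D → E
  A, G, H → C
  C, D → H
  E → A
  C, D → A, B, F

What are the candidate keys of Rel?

Closure of {C, D} is {A, B, C, D, E, F, G, H}, the whole schema; {C, D} is a candidate key.
Closure of {C, E} is {A, B, C, D, E, F, G, H}, the whole schema; {C, E} is a candidate key.
Closure of {E, G, H} is {A, B, C, D, E, F, G, H}, the whole schema; {E, G, H} is a candidate key.
Closure of {A, D, G, H} is {A, B, C, D, E, F, G, H}, the whole schema; {A, D, G, H} is a candidate key.
These are minimal and exhaustive — every other superkey contains one of them.

{A, D, G, H}, {C, D}, {C, E}, {E, G, H}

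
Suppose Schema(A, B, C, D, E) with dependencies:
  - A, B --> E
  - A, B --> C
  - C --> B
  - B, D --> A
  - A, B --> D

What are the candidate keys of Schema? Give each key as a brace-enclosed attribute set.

{A, B}⁺ = {A, B, C, D, E}, which is every attribute, so {A, B} is a candidate key.
{A, C}⁺ = {A, B, C, D, E}, which is every attribute, so {A, C} is a candidate key.
{B, D}⁺ = {A, B, C, D, E}, which is every attribute, so {B, D} is a candidate key.
{C, D}⁺ = {A, B, C, D, E}, which is every attribute, so {C, D} is a candidate key.
These are minimal and exhaustive — every other superkey contains one of them.

{A, B}, {A, C}, {B, D}, {C, D}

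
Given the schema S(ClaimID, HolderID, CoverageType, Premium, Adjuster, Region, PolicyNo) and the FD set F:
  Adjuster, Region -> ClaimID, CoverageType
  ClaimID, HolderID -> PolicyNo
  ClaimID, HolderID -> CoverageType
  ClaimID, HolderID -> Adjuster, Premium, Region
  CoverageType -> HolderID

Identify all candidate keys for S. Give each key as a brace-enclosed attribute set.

{Adjuster, Region}⁺ = {Adjuster, ClaimID, CoverageType, HolderID, PolicyNo, Premium, Region} — all of the relation — so {Adjuster, Region} is a candidate key.
{ClaimID, CoverageType}⁺ = {Adjuster, ClaimID, CoverageType, HolderID, PolicyNo, Premium, Region} — all of the relation — so {ClaimID, CoverageType} is a candidate key.
{ClaimID, HolderID}⁺ = {Adjuster, ClaimID, CoverageType, HolderID, PolicyNo, Premium, Region} — all of the relation — so {ClaimID, HolderID} is a candidate key.
Any other superkey properly contains one of these, so there are no further candidate keys.

{Adjuster, Region}, {ClaimID, CoverageType}, {ClaimID, HolderID}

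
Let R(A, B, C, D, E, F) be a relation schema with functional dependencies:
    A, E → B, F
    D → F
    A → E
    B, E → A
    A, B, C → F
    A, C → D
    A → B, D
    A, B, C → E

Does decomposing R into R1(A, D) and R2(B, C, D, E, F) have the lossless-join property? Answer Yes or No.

No

Common attributes: {D}; their closure is {D, F}.
Neither R1 nor R2 is contained in that closure, so the decomposition is lossy.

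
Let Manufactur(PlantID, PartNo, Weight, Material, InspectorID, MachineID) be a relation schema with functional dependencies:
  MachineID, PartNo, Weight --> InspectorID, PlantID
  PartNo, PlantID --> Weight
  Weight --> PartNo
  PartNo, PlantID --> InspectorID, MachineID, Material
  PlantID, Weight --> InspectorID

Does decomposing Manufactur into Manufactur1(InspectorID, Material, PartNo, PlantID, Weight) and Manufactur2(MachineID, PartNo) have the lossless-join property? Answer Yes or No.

No

The shared attributes are {PartNo} and {PartNo}⁺ = {PartNo}.
Manufactur1 ⊄ {PartNo} and Manufactur2 ⊄ {PartNo}, so the split is lossy.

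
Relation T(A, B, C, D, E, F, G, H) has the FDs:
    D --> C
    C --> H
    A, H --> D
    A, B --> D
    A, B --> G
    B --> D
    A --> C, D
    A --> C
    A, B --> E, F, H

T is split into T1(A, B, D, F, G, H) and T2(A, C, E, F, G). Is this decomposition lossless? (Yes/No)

No

The shared attributes are {A, F, G} and {A, F, G}⁺ = {A, C, D, F, G, H}.
The closure covers neither T1 nor T2 entirely; the join is not lossless.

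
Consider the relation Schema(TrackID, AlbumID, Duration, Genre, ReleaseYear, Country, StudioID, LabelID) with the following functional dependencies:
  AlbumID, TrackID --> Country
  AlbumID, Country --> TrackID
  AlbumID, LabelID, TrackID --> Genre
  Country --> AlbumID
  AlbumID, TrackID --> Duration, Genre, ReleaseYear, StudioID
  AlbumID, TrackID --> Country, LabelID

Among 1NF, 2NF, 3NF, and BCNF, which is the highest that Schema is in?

BCNF

Candidate keys: {AlbumID, TrackID}, {Country}. Prime attributes: {AlbumID, Country, TrackID}.
The left-hand side of every FD is a superkey, so BCNF is satisfied.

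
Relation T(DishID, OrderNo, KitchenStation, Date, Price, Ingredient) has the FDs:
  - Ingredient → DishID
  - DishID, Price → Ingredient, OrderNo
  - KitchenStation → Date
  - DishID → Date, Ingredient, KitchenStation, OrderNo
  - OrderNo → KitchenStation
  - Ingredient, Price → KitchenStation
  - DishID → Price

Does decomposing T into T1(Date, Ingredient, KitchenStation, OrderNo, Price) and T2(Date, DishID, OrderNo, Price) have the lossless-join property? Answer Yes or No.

No

Common attributes: {Date, OrderNo, Price}; their closure is {Date, KitchenStation, OrderNo, Price}.
Neither T1 nor T2 is contained in that closure, so the decomposition is lossy.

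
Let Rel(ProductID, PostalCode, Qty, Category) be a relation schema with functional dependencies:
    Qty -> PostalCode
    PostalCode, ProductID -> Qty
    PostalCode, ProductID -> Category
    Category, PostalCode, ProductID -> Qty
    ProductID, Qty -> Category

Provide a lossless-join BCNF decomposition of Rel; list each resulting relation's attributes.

{Category, ProductID, Qty}; {PostalCode, Qty}

Candidate keys of the original relation: {PostalCode, ProductID}, {ProductID, Qty}.
Within {Category, PostalCode, ProductID, Qty}: {Qty}⁺ ∩ {Category, PostalCode, ProductID, Qty} = {PostalCode, Qty}, not the whole set, so Qty -> PostalCode violates BCNF; decompose into {PostalCode, Qty} and {Category, ProductID, Qty}.
{PostalCode, Qty} is in BCNF.
{Category, ProductID, Qty} is in BCNF.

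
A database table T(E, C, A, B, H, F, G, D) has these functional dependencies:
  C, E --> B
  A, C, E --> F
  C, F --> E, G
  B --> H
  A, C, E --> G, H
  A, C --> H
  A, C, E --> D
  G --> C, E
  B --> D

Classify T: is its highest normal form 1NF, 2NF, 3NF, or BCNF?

1NF

Candidate keys: {A, C, E}, {A, C, F}, {A, G}. Prime attributes: {A, C, E, F, G}.
C, E --> B breaks BCNF: {C, E}⁺ = {B, C, D, E, H}, so {C, E} is not a superkey.
C, E --> B determines the non-prime attribute {B} from a non-superkey — 3NF is violated.
The proper key subset {G} of {A, G} determines non-prime {B, D, H}, so the relation is not even in 2NF.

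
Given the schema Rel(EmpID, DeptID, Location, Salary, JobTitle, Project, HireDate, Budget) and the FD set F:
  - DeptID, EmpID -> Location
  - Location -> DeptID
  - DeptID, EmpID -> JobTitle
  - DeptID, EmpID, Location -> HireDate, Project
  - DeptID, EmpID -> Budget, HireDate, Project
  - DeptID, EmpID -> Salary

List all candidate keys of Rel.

{DeptID, EmpID}, {EmpID, Location}

{EmpID} never appears on the right of any FD, so every key must include it.
{DeptID, EmpID}⁺ = {Budget, DeptID, EmpID, HireDate, JobTitle, Location, Project, Salary} — all of the relation — so {DeptID, EmpID} is a candidate key.
{EmpID, Location}⁺ = {Budget, DeptID, EmpID, HireDate, JobTitle, Location, Project, Salary} — all of the relation — so {EmpID, Location} is a candidate key.
These are minimal and exhaustive — every other superkey contains one of them.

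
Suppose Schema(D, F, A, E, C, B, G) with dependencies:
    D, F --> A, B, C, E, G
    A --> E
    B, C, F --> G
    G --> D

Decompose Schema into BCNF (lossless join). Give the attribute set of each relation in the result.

{A, B, C, F, G}; {A, E}; {D, G}

Candidate keys of the original relation: {B, C, F}, {D, F}, {F, G}.
{A, B, C, D, E, F, G}: {A} determines {A, E} here but is not a superkey — split on A --> E, giving {A, E} and {A, B, C, D, F, G}.
{A, E}: every determinant is a superkey — BCNF.
{A, B, C, D, F, G}: {G} determines {D, G} here but is not a superkey — split on G --> D, giving {D, G} and {A, B, C, F, G}.
{D, G}: every determinant is a superkey — BCNF.
{A, B, C, F, G}: every determinant is a superkey — BCNF.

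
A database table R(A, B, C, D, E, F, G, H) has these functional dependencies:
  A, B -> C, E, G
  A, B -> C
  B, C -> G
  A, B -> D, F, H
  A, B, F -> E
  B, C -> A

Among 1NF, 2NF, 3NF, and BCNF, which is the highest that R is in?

Candidate keys: {A, B}, {B, C}. Prime attributes: {A, B, C}.
Each dependency's left side is a superkey — BCNF holds.

BCNF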